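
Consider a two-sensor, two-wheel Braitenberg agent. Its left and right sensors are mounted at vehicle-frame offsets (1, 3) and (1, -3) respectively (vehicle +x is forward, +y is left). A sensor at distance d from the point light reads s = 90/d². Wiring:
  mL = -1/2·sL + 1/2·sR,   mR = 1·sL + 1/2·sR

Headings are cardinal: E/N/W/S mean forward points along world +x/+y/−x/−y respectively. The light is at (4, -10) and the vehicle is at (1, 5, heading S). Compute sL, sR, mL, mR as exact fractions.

left sensor world pos  = (4, 4); dL² = 196
right sensor world pos = (-2, 4); dR² = 232
sL = 90/196 = 45/98
sR = 90/232 = 45/116
mL = -1/2·sL + 1/2·sR = -405/11368
mR = 1·sL + 1/2·sR = 7425/11368

45/98 45/116 -405/11368 7425/11368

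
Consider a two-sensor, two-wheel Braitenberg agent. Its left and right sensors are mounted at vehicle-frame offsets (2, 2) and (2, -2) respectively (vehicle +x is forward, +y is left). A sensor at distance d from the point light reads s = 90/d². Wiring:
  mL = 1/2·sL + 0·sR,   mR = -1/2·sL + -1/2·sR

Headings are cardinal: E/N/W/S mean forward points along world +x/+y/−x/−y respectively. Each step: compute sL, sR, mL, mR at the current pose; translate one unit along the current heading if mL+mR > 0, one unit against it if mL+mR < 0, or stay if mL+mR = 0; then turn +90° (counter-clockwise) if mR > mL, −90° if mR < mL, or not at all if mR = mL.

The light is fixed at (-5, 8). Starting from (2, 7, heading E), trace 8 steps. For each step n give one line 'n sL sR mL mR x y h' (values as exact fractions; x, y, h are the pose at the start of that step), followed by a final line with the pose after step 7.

n=0: pose=(2,7,E); sL=45/41, sR=1; mL=45/82, mR=-43/41; mL+mR=-1/2 → advance -1; mR−mL=-131/82 → turn -1·90°
n=1: pose=(1,7,S); sL=90/73, sR=18/5; mL=45/73, mR=-882/365; mL+mR=-9/5 → advance -1; mR−mL=-1107/365 → turn -1·90°
n=2: pose=(1,8,W); sL=9/2, sR=9/2; mL=9/4, mR=-9/2; mL+mR=-9/4 → advance -1; mR−mL=-27/4 → turn -1·90°
n=3: pose=(2,8,N); sL=90/29, sR=18/17; mL=45/29, mR=-1026/493; mL+mR=-9/17 → advance -1; mR−mL=-1791/493 → turn -1·90°
n=4: pose=(2,7,E); sL=45/41, sR=1; mL=45/82, mR=-43/41; mL+mR=-1/2 → advance -1; mR−mL=-131/82 → turn -1·90°
n=5: pose=(1,7,S); sL=90/73, sR=18/5; mL=45/73, mR=-882/365; mL+mR=-9/5 → advance -1; mR−mL=-1107/365 → turn -1·90°
n=6: pose=(1,8,W); sL=9/2, sR=9/2; mL=9/4, mR=-9/2; mL+mR=-9/4 → advance -1; mR−mL=-27/4 → turn -1·90°
n=7: pose=(2,8,N); sL=90/29, sR=18/17; mL=45/29, mR=-1026/493; mL+mR=-9/17 → advance -1; mR−mL=-1791/493 → turn -1·90°

0 45/41 1 45/82 -43/41 2 7 E
1 90/73 18/5 45/73 -882/365 1 7 S
2 9/2 9/2 9/4 -9/2 1 8 W
3 90/29 18/17 45/29 -1026/493 2 8 N
4 45/41 1 45/82 -43/41 2 7 E
5 90/73 18/5 45/73 -882/365 1 7 S
6 9/2 9/2 9/4 -9/2 1 8 W
7 90/29 18/17 45/29 -1026/493 2 8 N
final 2 7 E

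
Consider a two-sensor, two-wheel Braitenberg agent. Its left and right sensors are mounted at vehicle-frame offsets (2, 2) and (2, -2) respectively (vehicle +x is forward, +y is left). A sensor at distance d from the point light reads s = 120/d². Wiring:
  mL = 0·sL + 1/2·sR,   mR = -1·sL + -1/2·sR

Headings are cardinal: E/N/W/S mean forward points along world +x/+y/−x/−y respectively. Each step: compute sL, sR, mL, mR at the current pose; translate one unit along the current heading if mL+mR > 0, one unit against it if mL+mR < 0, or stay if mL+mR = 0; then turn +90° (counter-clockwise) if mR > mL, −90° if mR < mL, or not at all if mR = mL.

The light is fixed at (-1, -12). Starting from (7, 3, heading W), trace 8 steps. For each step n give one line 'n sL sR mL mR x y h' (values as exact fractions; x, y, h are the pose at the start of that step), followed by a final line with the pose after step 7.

n=0: pose=(7,3,W); sL=24/41, sR=24/65; mL=12/65, mR=-2052/2665; mL+mR=-24/41 → advance -1; mR−mL=-2544/2665 → turn -1·90°
n=1: pose=(8,3,N); sL=60/169, sR=12/41; mL=6/41, mR=-3474/6929; mL+mR=-60/169 → advance -1; mR−mL=-4488/6929 → turn -1·90°
n=2: pose=(8,2,E); sL=120/377, sR=24/53; mL=12/53, mR=-10884/19981; mL+mR=-120/377 → advance -1; mR−mL=-15408/19981 → turn -1·90°
n=3: pose=(7,2,S); sL=30/61, sR=2/3; mL=1/3, mR=-151/183; mL+mR=-30/61 → advance -1; mR−mL=-212/183 → turn -1·90°
n=4: pose=(7,3,W); sL=24/41, sR=24/65; mL=12/65, mR=-2052/2665; mL+mR=-24/41 → advance -1; mR−mL=-2544/2665 → turn -1·90°
n=5: pose=(8,3,N); sL=60/169, sR=12/41; mL=6/41, mR=-3474/6929; mL+mR=-60/169 → advance -1; mR−mL=-4488/6929 → turn -1·90°
n=6: pose=(8,2,E); sL=120/377, sR=24/53; mL=12/53, mR=-10884/19981; mL+mR=-120/377 → advance -1; mR−mL=-15408/19981 → turn -1·90°
n=7: pose=(7,2,S); sL=30/61, sR=2/3; mL=1/3, mR=-151/183; mL+mR=-30/61 → advance -1; mR−mL=-212/183 → turn -1·90°

0 24/41 24/65 12/65 -2052/2665 7 3 W
1 60/169 12/41 6/41 -3474/6929 8 3 N
2 120/377 24/53 12/53 -10884/19981 8 2 E
3 30/61 2/3 1/3 -151/183 7 2 S
4 24/41 24/65 12/65 -2052/2665 7 3 W
5 60/169 12/41 6/41 -3474/6929 8 3 N
6 120/377 24/53 12/53 -10884/19981 8 2 E
7 30/61 2/3 1/3 -151/183 7 2 S
final 7 3 W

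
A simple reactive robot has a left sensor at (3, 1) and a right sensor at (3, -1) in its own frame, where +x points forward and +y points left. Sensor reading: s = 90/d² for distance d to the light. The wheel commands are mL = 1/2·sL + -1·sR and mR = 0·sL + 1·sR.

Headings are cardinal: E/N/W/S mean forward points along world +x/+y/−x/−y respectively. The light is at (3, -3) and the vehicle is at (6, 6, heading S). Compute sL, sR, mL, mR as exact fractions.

45/26 9/4 -18/13 9/4

left sensor world pos  = (7, 3); dL² = 52
right sensor world pos = (5, 3); dR² = 40
sL = 90/52 = 45/26
sR = 90/40 = 9/4
mL = 1/2·sL + -1·sR = -18/13
mR = 0·sL + 1·sR = 9/4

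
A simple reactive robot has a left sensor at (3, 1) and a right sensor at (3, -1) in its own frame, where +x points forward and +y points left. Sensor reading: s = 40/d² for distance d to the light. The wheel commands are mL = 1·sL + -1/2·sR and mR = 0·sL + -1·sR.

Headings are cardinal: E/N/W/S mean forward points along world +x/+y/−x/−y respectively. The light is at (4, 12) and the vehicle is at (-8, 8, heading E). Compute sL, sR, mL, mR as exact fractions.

left sensor world pos  = (-5, 9); dL² = 90
right sensor world pos = (-5, 7); dR² = 106
sL = 40/90 = 4/9
sR = 40/106 = 20/53
mL = 1·sL + -1/2·sR = 122/477
mR = 0·sL + -1·sR = -20/53

4/9 20/53 122/477 -20/53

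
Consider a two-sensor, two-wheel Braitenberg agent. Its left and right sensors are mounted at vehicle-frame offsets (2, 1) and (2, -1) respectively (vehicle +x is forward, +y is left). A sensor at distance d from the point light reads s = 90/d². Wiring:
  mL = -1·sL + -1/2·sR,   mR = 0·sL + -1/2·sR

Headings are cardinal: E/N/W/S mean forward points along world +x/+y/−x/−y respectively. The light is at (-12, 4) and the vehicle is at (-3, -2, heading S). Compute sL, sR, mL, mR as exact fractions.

45/82 45/64 -4725/5248 -45/128

left sensor world pos  = (-2, -4); dL² = 164
right sensor world pos = (-4, -4); dR² = 128
sL = 90/164 = 45/82
sR = 90/128 = 45/64
mL = -1·sL + -1/2·sR = -4725/5248
mR = 0·sL + -1/2·sR = -45/128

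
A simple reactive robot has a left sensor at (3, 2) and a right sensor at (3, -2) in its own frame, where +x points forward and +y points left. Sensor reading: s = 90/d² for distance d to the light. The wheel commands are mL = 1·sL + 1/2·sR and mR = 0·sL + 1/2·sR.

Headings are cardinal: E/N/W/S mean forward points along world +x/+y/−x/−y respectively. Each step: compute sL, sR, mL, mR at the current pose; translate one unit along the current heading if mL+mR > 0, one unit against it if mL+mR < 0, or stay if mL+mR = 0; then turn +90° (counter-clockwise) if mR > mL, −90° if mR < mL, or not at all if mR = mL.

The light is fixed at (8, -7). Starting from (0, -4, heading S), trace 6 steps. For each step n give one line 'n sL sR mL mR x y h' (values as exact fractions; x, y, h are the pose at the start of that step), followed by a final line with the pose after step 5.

n=0: pose=(0,-4,S); sL=5/2, sR=9/10; mL=59/20, mR=9/20; mL+mR=17/5 → advance +1; mR−mL=-5/2 → turn -1·90°
n=1: pose=(0,-5,W); sL=90/121, sR=90/137; mL=17775/16577, mR=45/137; mL+mR=23220/16577 → advance +1; mR−mL=-90/121 → turn -1·90°
n=2: pose=(-1,-5,N); sL=45/73, sR=45/37; mL=6615/5402, mR=45/74; mL+mR=4950/2701 → advance +1; mR−mL=-45/73 → turn -1·90°
n=3: pose=(-1,-4,E); sL=90/61, sR=90/37; mL=6075/2257, mR=45/37; mL+mR=8820/2257 → advance +1; mR−mL=-90/61 → turn -1·90°
n=4: pose=(0,-4,S); sL=5/2, sR=9/10; mL=59/20, mR=9/20; mL+mR=17/5 → advance +1; mR−mL=-5/2 → turn -1·90°
n=5: pose=(0,-5,W); sL=90/121, sR=90/137; mL=17775/16577, mR=45/137; mL+mR=23220/16577 → advance +1; mR−mL=-90/121 → turn -1·90°

0 5/2 9/10 59/20 9/20 0 -4 S
1 90/121 90/137 17775/16577 45/137 0 -5 W
2 45/73 45/37 6615/5402 45/74 -1 -5 N
3 90/61 90/37 6075/2257 45/37 -1 -4 E
4 5/2 9/10 59/20 9/20 0 -4 S
5 90/121 90/137 17775/16577 45/137 0 -5 W
final -1 -5 N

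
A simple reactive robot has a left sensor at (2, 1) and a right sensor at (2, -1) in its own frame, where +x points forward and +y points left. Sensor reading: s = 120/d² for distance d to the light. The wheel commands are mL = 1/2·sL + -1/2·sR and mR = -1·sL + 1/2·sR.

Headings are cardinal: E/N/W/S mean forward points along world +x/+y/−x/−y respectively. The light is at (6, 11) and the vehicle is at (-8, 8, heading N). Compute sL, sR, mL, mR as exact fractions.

60/113 12/17 -168/1921 -342/1921

left sensor world pos  = (-9, 10); dL² = 226
right sensor world pos = (-7, 10); dR² = 170
sL = 120/226 = 60/113
sR = 120/170 = 12/17
mL = 1/2·sL + -1/2·sR = -168/1921
mR = -1·sL + 1/2·sR = -342/1921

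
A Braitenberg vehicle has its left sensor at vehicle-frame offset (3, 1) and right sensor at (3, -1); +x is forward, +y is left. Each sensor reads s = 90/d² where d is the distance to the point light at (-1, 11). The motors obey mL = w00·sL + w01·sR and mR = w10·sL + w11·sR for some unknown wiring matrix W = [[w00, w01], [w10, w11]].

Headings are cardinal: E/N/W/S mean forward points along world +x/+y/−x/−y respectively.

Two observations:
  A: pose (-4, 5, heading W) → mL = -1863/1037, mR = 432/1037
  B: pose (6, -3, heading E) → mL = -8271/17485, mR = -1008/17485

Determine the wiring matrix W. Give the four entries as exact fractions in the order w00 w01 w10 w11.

-1 -1/2 -1 1

obs A: pose=(-4,5,W) → sL=18/17, sR=90/61, mL=-1863/1037, mR=432/1037
obs B: pose=(6,-3,E) → sL=90/269, sR=18/65, mL=-8271/17485, mR=-1008/17485
sensor matrix S = [[18/17, 90/61], [90/269, 18/65]]; det S = -3633984/18131945
solve [mL_A; mL_B] = S·[w00; w01] and [mR_A; mR_B] = S·[w10; w11]:
  w00 = -1, w01 = -1/2, w10 = -1, w11 = 1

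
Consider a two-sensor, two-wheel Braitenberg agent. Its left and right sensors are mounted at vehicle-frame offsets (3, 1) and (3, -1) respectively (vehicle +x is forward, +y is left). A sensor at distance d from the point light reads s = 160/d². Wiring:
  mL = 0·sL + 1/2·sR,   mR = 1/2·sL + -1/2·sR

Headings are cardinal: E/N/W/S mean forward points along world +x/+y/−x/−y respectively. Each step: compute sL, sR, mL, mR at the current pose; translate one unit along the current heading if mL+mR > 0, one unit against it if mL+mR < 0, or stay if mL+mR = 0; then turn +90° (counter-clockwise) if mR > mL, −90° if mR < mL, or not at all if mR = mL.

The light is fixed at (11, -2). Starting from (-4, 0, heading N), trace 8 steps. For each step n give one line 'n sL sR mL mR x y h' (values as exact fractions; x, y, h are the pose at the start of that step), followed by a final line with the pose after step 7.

n=0: pose=(-4,0,N); sL=160/281, sR=160/221; mL=80/221, mR=-4800/62101; mL+mR=80/281 → advance +1; mR−mL=-27280/62101 → turn -1·90°
n=1: pose=(-4,1,E); sL=1, sR=40/37; mL=20/37, mR=-3/74; mL+mR=1/2 → advance +1; mR−mL=-43/74 → turn -1·90°
n=2: pose=(-3,1,S); sL=160/169, sR=32/45; mL=16/45, mR=896/7605; mL+mR=80/169 → advance +1; mR−mL=-1808/7605 → turn -1·90°
n=3: pose=(-3,0,W); sL=16/29, sR=80/149; mL=40/149, mR=32/4321; mL+mR=8/29 → advance +1; mR−mL=-1128/4321 → turn -1·90°
n=4: pose=(-4,0,N); sL=160/281, sR=160/221; mL=80/221, mR=-4800/62101; mL+mR=80/281 → advance +1; mR−mL=-27280/62101 → turn -1·90°
n=5: pose=(-4,1,E); sL=1, sR=40/37; mL=20/37, mR=-3/74; mL+mR=1/2 → advance +1; mR−mL=-43/74 → turn -1·90°
n=6: pose=(-3,1,S); sL=160/169, sR=32/45; mL=16/45, mR=896/7605; mL+mR=80/169 → advance +1; mR−mL=-1808/7605 → turn -1·90°
n=7: pose=(-3,0,W); sL=16/29, sR=80/149; mL=40/149, mR=32/4321; mL+mR=8/29 → advance +1; mR−mL=-1128/4321 → turn -1·90°

0 160/281 160/221 80/221 -4800/62101 -4 0 N
1 1 40/37 20/37 -3/74 -4 1 E
2 160/169 32/45 16/45 896/7605 -3 1 S
3 16/29 80/149 40/149 32/4321 -3 0 W
4 160/281 160/221 80/221 -4800/62101 -4 0 N
5 1 40/37 20/37 -3/74 -4 1 E
6 160/169 32/45 16/45 896/7605 -3 1 S
7 16/29 80/149 40/149 32/4321 -3 0 W
final -4 0 N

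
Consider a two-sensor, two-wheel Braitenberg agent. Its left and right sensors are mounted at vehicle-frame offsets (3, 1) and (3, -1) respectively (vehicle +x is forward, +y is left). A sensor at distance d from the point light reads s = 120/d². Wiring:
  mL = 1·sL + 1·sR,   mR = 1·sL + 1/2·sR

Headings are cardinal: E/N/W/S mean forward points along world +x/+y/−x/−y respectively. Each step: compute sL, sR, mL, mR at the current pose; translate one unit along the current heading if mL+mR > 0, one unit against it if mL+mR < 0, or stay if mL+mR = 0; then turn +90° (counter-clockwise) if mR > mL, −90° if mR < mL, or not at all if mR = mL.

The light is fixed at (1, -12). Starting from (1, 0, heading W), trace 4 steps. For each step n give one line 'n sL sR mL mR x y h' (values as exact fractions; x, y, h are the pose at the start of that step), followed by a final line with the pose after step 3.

0 12/13 60/89 1848/1157 1458/1157 1 0 W
1 120/229 8/15 3632/3435 2716/3435 0 0 N
2 3/5 30/37 261/185 186/185 0 1 E
3 120/101 120/101 240/101 180/101 1 1 S
final 1 0 W

n=0: pose=(1,0,W); sL=12/13, sR=60/89; mL=1848/1157, mR=1458/1157; mL+mR=3306/1157 → advance +1; mR−mL=-30/89 → turn -1·90°
n=1: pose=(0,0,N); sL=120/229, sR=8/15; mL=3632/3435, mR=2716/3435; mL+mR=2116/1145 → advance +1; mR−mL=-4/15 → turn -1·90°
n=2: pose=(0,1,E); sL=3/5, sR=30/37; mL=261/185, mR=186/185; mL+mR=447/185 → advance +1; mR−mL=-15/37 → turn -1·90°
n=3: pose=(1,1,S); sL=120/101, sR=120/101; mL=240/101, mR=180/101; mL+mR=420/101 → advance +1; mR−mL=-60/101 → turn -1·90°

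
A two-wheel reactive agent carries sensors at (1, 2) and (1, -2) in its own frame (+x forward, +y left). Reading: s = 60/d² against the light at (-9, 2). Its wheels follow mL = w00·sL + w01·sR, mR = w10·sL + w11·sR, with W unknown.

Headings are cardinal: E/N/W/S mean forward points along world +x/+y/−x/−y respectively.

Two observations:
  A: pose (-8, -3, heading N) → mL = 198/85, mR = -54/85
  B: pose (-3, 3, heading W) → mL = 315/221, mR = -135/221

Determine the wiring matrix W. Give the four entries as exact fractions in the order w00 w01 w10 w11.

1 -1/2 1/2 -1

obs A: pose=(-8,-3,N) → sL=60/17, sR=12/5, mL=198/85, mR=-54/85
obs B: pose=(-3,3,W) → sL=30/13, sR=30/17, mL=315/221, mR=-135/221
sensor matrix S = [[60/17, 12/5], [30/13, 30/17]]; det S = 2592/3757
solve [mL_A; mL_B] = S·[w00; w01] and [mR_A; mR_B] = S·[w10; w11]:
  w00 = 1, w01 = -1/2, w10 = 1/2, w11 = -1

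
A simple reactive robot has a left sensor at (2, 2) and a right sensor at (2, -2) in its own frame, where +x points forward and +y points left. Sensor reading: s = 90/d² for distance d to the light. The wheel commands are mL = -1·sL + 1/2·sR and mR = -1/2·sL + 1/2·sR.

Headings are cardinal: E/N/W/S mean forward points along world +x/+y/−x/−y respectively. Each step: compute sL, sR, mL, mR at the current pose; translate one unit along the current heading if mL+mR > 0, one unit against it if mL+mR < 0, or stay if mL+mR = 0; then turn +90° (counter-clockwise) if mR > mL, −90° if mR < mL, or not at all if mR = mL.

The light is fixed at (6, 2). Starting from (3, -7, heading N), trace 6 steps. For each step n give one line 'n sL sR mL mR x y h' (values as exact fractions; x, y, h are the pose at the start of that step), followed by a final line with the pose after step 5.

0 45/37 9/5 -117/370 54/185 3 -7 N
1 90/169 90/89 -405/15041 3600/15041 3 -8 W
2 45/74 1/2 -53/148 -2/37 2 -8 S
3 90/53 18/25 -1773/1325 -648/1325 2 -7 E
4 45/49 45/29 -405/2842 450/1421 1 -7 N
5 90/149 18/17 -189/2533 576/2533 1 -6 W
final 0 -6 S

n=0: pose=(3,-7,N); sL=45/37, sR=9/5; mL=-117/370, mR=54/185; mL+mR=-9/370 → advance -1; mR−mL=45/74 → turn +1·90°
n=1: pose=(3,-8,W); sL=90/169, sR=90/89; mL=-405/15041, mR=3600/15041; mL+mR=3195/15041 → advance +1; mR−mL=45/169 → turn +1·90°
n=2: pose=(2,-8,S); sL=45/74, sR=1/2; mL=-53/148, mR=-2/37; mL+mR=-61/148 → advance -1; mR−mL=45/148 → turn +1·90°
n=3: pose=(2,-7,E); sL=90/53, sR=18/25; mL=-1773/1325, mR=-648/1325; mL+mR=-2421/1325 → advance -1; mR−mL=45/53 → turn +1·90°
n=4: pose=(1,-7,N); sL=45/49, sR=45/29; mL=-405/2842, mR=450/1421; mL+mR=495/2842 → advance +1; mR−mL=45/98 → turn +1·90°
n=5: pose=(1,-6,W); sL=90/149, sR=18/17; mL=-189/2533, mR=576/2533; mL+mR=387/2533 → advance +1; mR−mL=45/149 → turn +1·90°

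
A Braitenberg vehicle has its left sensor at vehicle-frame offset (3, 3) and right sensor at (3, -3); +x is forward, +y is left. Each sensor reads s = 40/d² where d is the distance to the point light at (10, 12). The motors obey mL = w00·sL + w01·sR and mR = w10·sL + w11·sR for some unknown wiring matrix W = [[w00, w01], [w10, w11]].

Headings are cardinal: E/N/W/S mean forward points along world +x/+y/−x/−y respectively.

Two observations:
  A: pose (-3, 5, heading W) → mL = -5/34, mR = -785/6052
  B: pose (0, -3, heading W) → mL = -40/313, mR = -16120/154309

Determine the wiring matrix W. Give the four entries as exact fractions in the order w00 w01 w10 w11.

obs A: pose=(-3,5,W) → sL=10/89, sR=5/34, mL=-5/34, mR=-785/6052
obs B: pose=(0,-3,W) → sL=40/493, sR=40/313, mL=-40/313, mR=-16120/154309
sensor matrix S = [[10/89, 5/34], [40/493, 40/313]]; det S = 566700/233469517
solve [mL_A; mL_B] = S·[w00; w01] and [mR_A; mR_B] = S·[w10; w11]:
  w00 = 0, w01 = -1, w10 = -1/2, w11 = -1/2

0 -1 -1/2 -1/2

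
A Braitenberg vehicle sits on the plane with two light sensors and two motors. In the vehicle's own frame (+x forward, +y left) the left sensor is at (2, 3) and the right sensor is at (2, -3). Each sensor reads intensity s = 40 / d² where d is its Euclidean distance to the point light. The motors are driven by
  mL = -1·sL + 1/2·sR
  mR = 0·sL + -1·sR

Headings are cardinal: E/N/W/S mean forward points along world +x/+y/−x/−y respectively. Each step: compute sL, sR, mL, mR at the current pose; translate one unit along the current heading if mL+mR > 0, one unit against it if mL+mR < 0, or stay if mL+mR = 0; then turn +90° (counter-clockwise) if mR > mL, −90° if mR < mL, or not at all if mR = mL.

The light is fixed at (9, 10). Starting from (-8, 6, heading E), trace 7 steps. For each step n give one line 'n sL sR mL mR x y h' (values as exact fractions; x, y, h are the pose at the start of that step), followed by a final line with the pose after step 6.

0 20/113 20/137 -1610/15481 -20/137 -8 6 E
1 40/261 40/477 -1540/13833 -40/477 -9 6 S
2 5/32 10/73 -205/2336 -10/73 -9 7 E
3 40/281 40/509 -14740/143029 -40/509 -10 7 S
4 4/29 20/157 -338/4553 -20/157 -10 8 E
5 8/61 8/109 -628/6649 -8/109 -11 8 S
6 5/41 2/17 -44/697 -2/17 -11 9 E
final -12 9 S

n=0: pose=(-8,6,E); sL=20/113, sR=20/137; mL=-1610/15481, mR=-20/137; mL+mR=-3870/15481 → advance -1; mR−mL=-650/15481 → turn -1·90°
n=1: pose=(-9,6,S); sL=40/261, sR=40/477; mL=-1540/13833, mR=-40/477; mL+mR=-300/1537 → advance -1; mR−mL=380/13833 → turn +1·90°
n=2: pose=(-9,7,E); sL=5/32, sR=10/73; mL=-205/2336, mR=-10/73; mL+mR=-525/2336 → advance -1; mR−mL=-115/2336 → turn -1·90°
n=3: pose=(-10,7,S); sL=40/281, sR=40/509; mL=-14740/143029, mR=-40/509; mL+mR=-25980/143029 → advance -1; mR−mL=3500/143029 → turn +1·90°
n=4: pose=(-10,8,E); sL=4/29, sR=20/157; mL=-338/4553, mR=-20/157; mL+mR=-918/4553 → advance -1; mR−mL=-242/4553 → turn -1·90°
n=5: pose=(-11,8,S); sL=8/61, sR=8/109; mL=-628/6649, mR=-8/109; mL+mR=-1116/6649 → advance -1; mR−mL=140/6649 → turn +1·90°
n=6: pose=(-11,9,E); sL=5/41, sR=2/17; mL=-44/697, mR=-2/17; mL+mR=-126/697 → advance -1; mR−mL=-38/697 → turn -1·90°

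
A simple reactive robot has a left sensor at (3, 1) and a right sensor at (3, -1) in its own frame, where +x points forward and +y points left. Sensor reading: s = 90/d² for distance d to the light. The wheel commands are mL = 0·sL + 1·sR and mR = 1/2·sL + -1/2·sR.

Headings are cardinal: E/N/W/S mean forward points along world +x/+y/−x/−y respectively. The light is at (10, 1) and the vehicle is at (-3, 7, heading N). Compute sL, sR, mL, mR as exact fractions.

90/277 2/5 2/5 -52/1385

left sensor world pos  = (-4, 10); dL² = 277
right sensor world pos = (-2, 10); dR² = 225
sL = 90/277 = 90/277
sR = 90/225 = 2/5
mL = 0·sL + 1·sR = 2/5
mR = 1/2·sL + -1/2·sR = -52/1385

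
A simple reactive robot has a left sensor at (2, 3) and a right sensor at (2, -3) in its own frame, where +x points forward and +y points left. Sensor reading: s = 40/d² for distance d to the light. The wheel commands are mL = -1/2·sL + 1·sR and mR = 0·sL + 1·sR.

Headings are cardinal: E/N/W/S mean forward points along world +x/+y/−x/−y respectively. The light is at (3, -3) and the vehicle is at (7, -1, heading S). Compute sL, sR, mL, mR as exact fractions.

left sensor world pos  = (10, -3); dL² = 49
right sensor world pos = (4, -3); dR² = 1
sL = 40/49 = 40/49
sR = 40/1 = 40
mL = -1/2·sL + 1·sR = 1940/49
mR = 0·sL + 1·sR = 40

40/49 40 1940/49 40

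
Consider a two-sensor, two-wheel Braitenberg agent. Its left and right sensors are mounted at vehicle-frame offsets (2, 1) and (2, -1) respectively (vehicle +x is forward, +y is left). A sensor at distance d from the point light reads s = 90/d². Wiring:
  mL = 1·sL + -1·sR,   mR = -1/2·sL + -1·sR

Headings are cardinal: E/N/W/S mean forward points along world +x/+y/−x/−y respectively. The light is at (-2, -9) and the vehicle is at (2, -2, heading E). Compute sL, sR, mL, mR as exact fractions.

left sensor world pos  = (4, -1); dL² = 100
right sensor world pos = (4, -3); dR² = 72
sL = 90/100 = 9/10
sR = 90/72 = 5/4
mL = 1·sL + -1·sR = -7/20
mR = -1/2·sL + -1·sR = -17/10

9/10 5/4 -7/20 -17/10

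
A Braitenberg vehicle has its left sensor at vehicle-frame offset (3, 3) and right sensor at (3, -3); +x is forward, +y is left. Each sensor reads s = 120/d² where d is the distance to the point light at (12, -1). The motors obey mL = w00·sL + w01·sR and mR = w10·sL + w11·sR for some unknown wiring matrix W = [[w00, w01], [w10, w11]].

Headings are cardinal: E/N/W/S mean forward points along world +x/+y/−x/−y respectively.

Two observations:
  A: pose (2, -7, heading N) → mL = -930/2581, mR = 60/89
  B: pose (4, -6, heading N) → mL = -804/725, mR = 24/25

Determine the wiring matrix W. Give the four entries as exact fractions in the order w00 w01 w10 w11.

1 -1/2 1 0

obs A: pose=(2,-7,N) → sL=60/89, sR=60/29, mL=-930/2581, mR=60/89
obs B: pose=(4,-6,N) → sL=24/25, sR=120/29, mL=-804/725, mR=24/25
sensor matrix S = [[60/89, 60/29], [24/25, 120/29]]; det S = 10368/12905
solve [mL_A; mL_B] = S·[w00; w01] and [mR_A; mR_B] = S·[w10; w11]:
  w00 = 1, w01 = -1/2, w10 = 1, w11 = 0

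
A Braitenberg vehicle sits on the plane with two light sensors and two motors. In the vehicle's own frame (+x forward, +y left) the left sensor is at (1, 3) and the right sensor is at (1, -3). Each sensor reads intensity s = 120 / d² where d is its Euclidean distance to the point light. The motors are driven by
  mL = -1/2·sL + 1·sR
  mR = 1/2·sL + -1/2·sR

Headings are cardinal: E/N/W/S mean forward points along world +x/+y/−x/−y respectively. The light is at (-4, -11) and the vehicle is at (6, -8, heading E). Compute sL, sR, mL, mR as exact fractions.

120/157 120/121 11580/18997 -2160/18997

left sensor world pos  = (7, -5); dL² = 157
right sensor world pos = (7, -11); dR² = 121
sL = 120/157 = 120/157
sR = 120/121 = 120/121
mL = -1/2·sL + 1·sR = 11580/18997
mR = 1/2·sL + -1/2·sR = -2160/18997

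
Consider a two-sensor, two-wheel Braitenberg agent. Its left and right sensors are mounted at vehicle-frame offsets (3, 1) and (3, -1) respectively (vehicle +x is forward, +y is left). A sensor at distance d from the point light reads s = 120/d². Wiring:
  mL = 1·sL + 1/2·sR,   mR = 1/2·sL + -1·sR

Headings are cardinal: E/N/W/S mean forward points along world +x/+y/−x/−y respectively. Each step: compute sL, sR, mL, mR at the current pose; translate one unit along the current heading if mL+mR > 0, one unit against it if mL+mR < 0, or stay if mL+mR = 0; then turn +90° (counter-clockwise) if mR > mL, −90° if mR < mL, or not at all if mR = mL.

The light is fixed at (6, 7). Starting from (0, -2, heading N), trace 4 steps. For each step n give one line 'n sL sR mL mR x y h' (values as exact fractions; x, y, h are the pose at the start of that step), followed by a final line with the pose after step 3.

0 24/17 120/61 2484/1037 -1308/1037 0 -2 N
1 60/29 4/3 238/87 -26/87 0 -1 E
2 120/137 120/157 27060/21509 -7020/21509 1 -1 S
3 30/41 15/16 1575/1312 -375/656 1 -2 W
final 0 -2 N

n=0: pose=(0,-2,N); sL=24/17, sR=120/61; mL=2484/1037, mR=-1308/1037; mL+mR=1176/1037 → advance +1; mR−mL=-3792/1037 → turn -1·90°
n=1: pose=(0,-1,E); sL=60/29, sR=4/3; mL=238/87, mR=-26/87; mL+mR=212/87 → advance +1; mR−mL=-88/29 → turn -1·90°
n=2: pose=(1,-1,S); sL=120/137, sR=120/157; mL=27060/21509, mR=-7020/21509; mL+mR=20040/21509 → advance +1; mR−mL=-34080/21509 → turn -1·90°
n=3: pose=(1,-2,W); sL=30/41, sR=15/16; mL=1575/1312, mR=-375/656; mL+mR=825/1312 → advance +1; mR−mL=-2325/1312 → turn -1·90°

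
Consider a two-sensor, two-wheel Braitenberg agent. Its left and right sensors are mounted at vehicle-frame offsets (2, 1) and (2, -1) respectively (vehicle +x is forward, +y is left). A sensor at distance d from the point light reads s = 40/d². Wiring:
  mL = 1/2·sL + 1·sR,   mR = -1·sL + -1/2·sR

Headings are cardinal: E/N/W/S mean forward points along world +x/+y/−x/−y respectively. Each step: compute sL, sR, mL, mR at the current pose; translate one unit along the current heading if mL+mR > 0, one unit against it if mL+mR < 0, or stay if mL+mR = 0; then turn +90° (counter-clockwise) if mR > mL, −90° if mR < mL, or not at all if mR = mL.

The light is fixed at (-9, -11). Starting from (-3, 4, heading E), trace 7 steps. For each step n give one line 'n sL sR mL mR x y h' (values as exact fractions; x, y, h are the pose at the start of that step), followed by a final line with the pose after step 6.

n=0: pose=(-3,4,E); sL=1/8, sR=2/13; mL=45/208, mR=-21/104; mL+mR=3/208 → advance +1; mR−mL=-87/208 → turn -1·90°
n=1: pose=(-2,4,S); sL=40/233, sR=8/41; mL=2684/9553, mR=-2572/9553; mL+mR=112/9553 → advance +1; mR−mL=-5256/9553 → turn -1·90°
n=2: pose=(-2,3,W); sL=20/97, sR=4/25; mL=638/2425, mR=-694/2425; mL+mR=-56/2425 → advance -1; mR−mL=-1332/2425 → turn -1·90°
n=3: pose=(-1,3,N); sL=8/61, sR=40/337; mL=3788/20557, mR=-3916/20557; mL+mR=-128/20557 → advance -1; mR−mL=-7704/20557 → turn -1·90°
n=4: pose=(-1,2,E); sL=5/37, sR=10/61; mL=1045/4514, mR=-490/2257; mL+mR=65/4514 → advance +1; mR−mL=-2025/4514 → turn -1·90°
n=5: pose=(0,2,S); sL=40/221, sR=8/37; mL=2508/8177, mR=-2364/8177; mL+mR=144/8177 → advance +1; mR−mL=-4872/8177 → turn -1·90°
n=6: pose=(0,1,W); sL=4/17, sR=20/109; mL=558/1853, mR=-606/1853; mL+mR=-48/1853 → advance -1; mR−mL=-1164/1853 → turn -1·90°

0 1/8 2/13 45/208 -21/104 -3 4 E
1 40/233 8/41 2684/9553 -2572/9553 -2 4 S
2 20/97 4/25 638/2425 -694/2425 -2 3 W
3 8/61 40/337 3788/20557 -3916/20557 -1 3 N
4 5/37 10/61 1045/4514 -490/2257 -1 2 E
5 40/221 8/37 2508/8177 -2364/8177 0 2 S
6 4/17 20/109 558/1853 -606/1853 0 1 W
final 1 1 N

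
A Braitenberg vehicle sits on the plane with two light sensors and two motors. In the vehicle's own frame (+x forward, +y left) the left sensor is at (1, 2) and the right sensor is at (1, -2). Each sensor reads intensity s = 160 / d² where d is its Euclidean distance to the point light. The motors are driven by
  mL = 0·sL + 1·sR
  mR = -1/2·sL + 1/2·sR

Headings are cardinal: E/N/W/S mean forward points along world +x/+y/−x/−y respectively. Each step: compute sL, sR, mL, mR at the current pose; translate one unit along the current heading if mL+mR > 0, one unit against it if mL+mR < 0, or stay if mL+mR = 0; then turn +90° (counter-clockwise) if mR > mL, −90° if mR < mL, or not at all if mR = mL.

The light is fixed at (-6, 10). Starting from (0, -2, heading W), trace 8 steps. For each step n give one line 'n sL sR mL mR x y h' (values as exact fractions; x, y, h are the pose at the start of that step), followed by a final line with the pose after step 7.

0 160/221 32/25 32/25 1536/5525 0 -2 W
1 16/13 16/17 16/17 -32/221 -1 -2 N
2 160/117 32/41 32/41 -1408/4797 -1 -1 E
3 10/13 1 1 3/26 0 -1 S
4 160/221 32/25 32/25 1536/5525 0 -2 W
5 16/13 16/17 16/17 -32/221 -1 -2 N
6 160/117 32/41 32/41 -1408/4797 -1 -1 E
7 10/13 1 1 3/26 0 -1 S
final 0 -2 W

n=0: pose=(0,-2,W); sL=160/221, sR=32/25; mL=32/25, mR=1536/5525; mL+mR=8608/5525 → advance +1; mR−mL=-5536/5525 → turn -1·90°
n=1: pose=(-1,-2,N); sL=16/13, sR=16/17; mL=16/17, mR=-32/221; mL+mR=176/221 → advance +1; mR−mL=-240/221 → turn -1·90°
n=2: pose=(-1,-1,E); sL=160/117, sR=32/41; mL=32/41, mR=-1408/4797; mL+mR=2336/4797 → advance +1; mR−mL=-5152/4797 → turn -1·90°
n=3: pose=(0,-1,S); sL=10/13, sR=1; mL=1, mR=3/26; mL+mR=29/26 → advance +1; mR−mL=-23/26 → turn -1·90°
n=4: pose=(0,-2,W); sL=160/221, sR=32/25; mL=32/25, mR=1536/5525; mL+mR=8608/5525 → advance +1; mR−mL=-5536/5525 → turn -1·90°
n=5: pose=(-1,-2,N); sL=16/13, sR=16/17; mL=16/17, mR=-32/221; mL+mR=176/221 → advance +1; mR−mL=-240/221 → turn -1·90°
n=6: pose=(-1,-1,E); sL=160/117, sR=32/41; mL=32/41, mR=-1408/4797; mL+mR=2336/4797 → advance +1; mR−mL=-5152/4797 → turn -1·90°
n=7: pose=(0,-1,S); sL=10/13, sR=1; mL=1, mR=3/26; mL+mR=29/26 → advance +1; mR−mL=-23/26 → turn -1·90°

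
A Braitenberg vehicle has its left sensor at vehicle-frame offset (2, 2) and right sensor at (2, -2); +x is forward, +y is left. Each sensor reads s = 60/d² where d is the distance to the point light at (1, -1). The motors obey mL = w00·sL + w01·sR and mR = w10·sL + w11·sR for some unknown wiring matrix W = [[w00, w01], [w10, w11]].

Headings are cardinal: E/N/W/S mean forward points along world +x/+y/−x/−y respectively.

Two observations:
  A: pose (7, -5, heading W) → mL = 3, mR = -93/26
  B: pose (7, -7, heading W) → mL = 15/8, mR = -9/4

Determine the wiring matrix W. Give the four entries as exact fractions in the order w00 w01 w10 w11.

0 1 -1/2 -1

obs A: pose=(7,-5,W) → sL=15/13, sR=3, mL=3, mR=-93/26
obs B: pose=(7,-7,W) → sL=3/4, sR=15/8, mL=15/8, mR=-9/4
sensor matrix S = [[15/13, 3], [3/4, 15/8]]; det S = -9/104
solve [mL_A; mL_B] = S·[w00; w01] and [mR_A; mR_B] = S·[w10; w11]:
  w00 = 0, w01 = 1, w10 = -1/2, w11 = -1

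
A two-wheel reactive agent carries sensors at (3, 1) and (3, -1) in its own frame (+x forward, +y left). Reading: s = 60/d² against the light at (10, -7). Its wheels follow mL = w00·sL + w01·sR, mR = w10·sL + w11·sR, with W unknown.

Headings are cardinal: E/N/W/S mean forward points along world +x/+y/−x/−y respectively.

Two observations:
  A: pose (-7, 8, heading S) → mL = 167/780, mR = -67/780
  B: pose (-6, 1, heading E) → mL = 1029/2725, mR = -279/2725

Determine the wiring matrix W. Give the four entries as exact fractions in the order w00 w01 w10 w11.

obs A: pose=(-7,8,S) → sL=3/20, sR=5/39, mL=167/780, mR=-67/780
obs B: pose=(-6,1,E) → sL=6/25, sR=30/109, mL=1029/2725, mR=-279/2725
sensor matrix S = [[3/20, 5/39], [6/25, 30/109]]; det S = 149/14170
solve [mL_A; mL_B] = S·[w00; w01] and [mR_A; mR_B] = S·[w10; w11]:
  w00 = 1, w01 = 1/2, w10 = -1, w11 = 1/2

1 1/2 -1 1/2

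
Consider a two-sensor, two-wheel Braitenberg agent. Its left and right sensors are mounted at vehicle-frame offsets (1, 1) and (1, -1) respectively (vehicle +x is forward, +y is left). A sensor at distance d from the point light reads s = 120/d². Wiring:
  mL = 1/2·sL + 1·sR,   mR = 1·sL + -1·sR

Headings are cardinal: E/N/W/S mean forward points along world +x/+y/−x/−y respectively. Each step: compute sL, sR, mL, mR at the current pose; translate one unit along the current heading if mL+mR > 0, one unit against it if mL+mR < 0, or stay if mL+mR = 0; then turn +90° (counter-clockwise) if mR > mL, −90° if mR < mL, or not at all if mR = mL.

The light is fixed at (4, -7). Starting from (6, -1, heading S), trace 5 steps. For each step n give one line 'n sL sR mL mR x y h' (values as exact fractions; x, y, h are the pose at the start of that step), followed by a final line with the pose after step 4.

0 60/17 60/13 1410/221 -240/221 6 -1 S
1 120/17 120/37 4260/629 2400/629 6 -2 W
2 10/3 3 14/3 1/3 5 -2 N
3 120/53 120/29 8100/1537 -2880/1537 5 -1 E
4 60/17 60/13 1410/221 -240/221 6 -1 S
final 6 -2 W

n=0: pose=(6,-1,S); sL=60/17, sR=60/13; mL=1410/221, mR=-240/221; mL+mR=90/17 → advance +1; mR−mL=-1650/221 → turn -1·90°
n=1: pose=(6,-2,W); sL=120/17, sR=120/37; mL=4260/629, mR=2400/629; mL+mR=180/17 → advance +1; mR−mL=-1860/629 → turn -1·90°
n=2: pose=(5,-2,N); sL=10/3, sR=3; mL=14/3, mR=1/3; mL+mR=5 → advance +1; mR−mL=-13/3 → turn -1·90°
n=3: pose=(5,-1,E); sL=120/53, sR=120/29; mL=8100/1537, mR=-2880/1537; mL+mR=180/53 → advance +1; mR−mL=-10980/1537 → turn -1·90°
n=4: pose=(6,-1,S); sL=60/17, sR=60/13; mL=1410/221, mR=-240/221; mL+mR=90/17 → advance +1; mR−mL=-1650/221 → turn -1·90°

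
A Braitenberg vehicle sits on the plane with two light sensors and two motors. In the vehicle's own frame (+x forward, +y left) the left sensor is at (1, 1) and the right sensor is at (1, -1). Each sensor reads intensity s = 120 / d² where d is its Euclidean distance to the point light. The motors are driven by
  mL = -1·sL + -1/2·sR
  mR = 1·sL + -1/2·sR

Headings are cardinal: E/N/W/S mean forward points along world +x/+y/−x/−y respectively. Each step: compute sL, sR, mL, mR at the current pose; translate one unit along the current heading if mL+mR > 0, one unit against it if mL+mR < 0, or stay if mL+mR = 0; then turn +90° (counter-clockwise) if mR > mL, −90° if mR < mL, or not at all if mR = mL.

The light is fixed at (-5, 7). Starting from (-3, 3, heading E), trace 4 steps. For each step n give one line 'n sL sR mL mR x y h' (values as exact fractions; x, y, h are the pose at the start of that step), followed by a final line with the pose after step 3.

n=0: pose=(-3,3,E); sL=20/3, sR=60/17; mL=-430/51, mR=250/51; mL+mR=-60/17 → advance -1; mR−mL=40/3 → turn +1·90°
n=1: pose=(-4,3,N); sL=40/3, sR=120/13; mL=-700/39, mR=340/39; mL+mR=-120/13 → advance -1; mR−mL=80/3 → turn +1·90°
n=2: pose=(-4,2,W); sL=10/3, sR=15/2; mL=-85/12, mR=-5/12; mL+mR=-15/2 → advance -1; mR−mL=20/3 → turn +1·90°
n=3: pose=(-3,2,S); sL=8/3, sR=120/37; mL=-476/111, mR=116/111; mL+mR=-120/37 → advance -1; mR−mL=16/3 → turn +1·90°

0 20/3 60/17 -430/51 250/51 -3 3 E
1 40/3 120/13 -700/39 340/39 -4 3 N
2 10/3 15/2 -85/12 -5/12 -4 2 W
3 8/3 120/37 -476/111 116/111 -3 2 S
final -3 3 E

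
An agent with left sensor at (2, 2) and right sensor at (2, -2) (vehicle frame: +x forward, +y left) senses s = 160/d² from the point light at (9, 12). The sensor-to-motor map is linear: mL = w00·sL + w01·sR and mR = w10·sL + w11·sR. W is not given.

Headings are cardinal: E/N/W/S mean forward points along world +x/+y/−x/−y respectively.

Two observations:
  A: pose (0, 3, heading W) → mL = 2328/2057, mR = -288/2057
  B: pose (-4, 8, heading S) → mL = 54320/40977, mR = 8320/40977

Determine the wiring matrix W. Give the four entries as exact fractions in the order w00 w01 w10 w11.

obs A: pose=(0,3,W) → sL=80/121, sR=16/17, mL=2328/2057, mR=-288/2057
obs B: pose=(-4,8,S) → sL=160/157, sR=160/261, mL=54320/40977, mR=8320/40977
sensor matrix S = [[80/121, 16/17], [160/157, 160/261]]; det S = -46684160/84289689
solve [mL_A; mL_B] = S·[w00; w01] and [mR_A; mR_B] = S·[w10; w11]:
  w00 = 1, w01 = 1/2, w10 = 1/2, w11 = -1/2

1 1/2 1/2 -1/2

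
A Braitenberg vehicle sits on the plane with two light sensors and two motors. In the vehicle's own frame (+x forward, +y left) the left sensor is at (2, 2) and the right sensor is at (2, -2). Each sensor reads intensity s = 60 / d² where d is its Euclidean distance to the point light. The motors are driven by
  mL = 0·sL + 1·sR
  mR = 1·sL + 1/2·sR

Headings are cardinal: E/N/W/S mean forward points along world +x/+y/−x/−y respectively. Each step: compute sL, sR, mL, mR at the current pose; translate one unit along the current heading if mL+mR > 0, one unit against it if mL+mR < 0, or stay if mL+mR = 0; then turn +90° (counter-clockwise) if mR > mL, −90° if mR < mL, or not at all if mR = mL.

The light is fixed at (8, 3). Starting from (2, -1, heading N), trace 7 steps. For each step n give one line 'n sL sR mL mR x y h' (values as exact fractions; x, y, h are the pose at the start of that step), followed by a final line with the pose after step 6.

0 15/17 3 3 81/34 2 -1 N
1 60/17 60/41 60/41 2970/697 2 0 E
2 6/5 6 6 21/5 3 0 N
3 20/3 12/5 12/5 118/15 3 1 E
4 5/3 15 15 55/6 4 1 N
5 12 60/13 60/13 186/13 4 2 E
6 30/13 30 30 225/13 5 2 N
final 5 3 E

n=0: pose=(2,-1,N); sL=15/17, sR=3; mL=3, mR=81/34; mL+mR=183/34 → advance +1; mR−mL=-21/34 → turn -1·90°
n=1: pose=(2,0,E); sL=60/17, sR=60/41; mL=60/41, mR=2970/697; mL+mR=3990/697 → advance +1; mR−mL=1950/697 → turn +1·90°
n=2: pose=(3,0,N); sL=6/5, sR=6; mL=6, mR=21/5; mL+mR=51/5 → advance +1; mR−mL=-9/5 → turn -1·90°
n=3: pose=(3,1,E); sL=20/3, sR=12/5; mL=12/5, mR=118/15; mL+mR=154/15 → advance +1; mR−mL=82/15 → turn +1·90°
n=4: pose=(4,1,N); sL=5/3, sR=15; mL=15, mR=55/6; mL+mR=145/6 → advance +1; mR−mL=-35/6 → turn -1·90°
n=5: pose=(4,2,E); sL=12, sR=60/13; mL=60/13, mR=186/13; mL+mR=246/13 → advance +1; mR−mL=126/13 → turn +1·90°
n=6: pose=(5,2,N); sL=30/13, sR=30; mL=30, mR=225/13; mL+mR=615/13 → advance +1; mR−mL=-165/13 → turn -1·90°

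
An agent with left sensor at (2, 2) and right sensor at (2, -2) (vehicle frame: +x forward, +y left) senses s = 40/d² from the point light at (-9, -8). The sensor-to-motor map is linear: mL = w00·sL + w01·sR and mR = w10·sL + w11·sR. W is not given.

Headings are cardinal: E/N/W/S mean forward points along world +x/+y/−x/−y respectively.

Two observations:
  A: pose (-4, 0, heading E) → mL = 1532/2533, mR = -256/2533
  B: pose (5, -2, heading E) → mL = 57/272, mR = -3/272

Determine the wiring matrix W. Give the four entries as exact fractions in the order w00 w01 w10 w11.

obs A: pose=(-4,0,E) → sL=40/149, sR=8/17, mL=1532/2533, mR=-256/2533
obs B: pose=(5,-2,E) → sL=1/8, sR=5/34, mL=57/272, mR=-3/272
sensor matrix S = [[40/149, 8/17], [1/8, 5/34]]; det S = -49/2533
solve [mL_A; mL_B] = S·[w00; w01] and [mR_A; mR_B] = S·[w10; w11]:
  w00 = 1/2, w01 = 1, w10 = 1/2, w11 = -1/2

1/2 1 1/2 -1/2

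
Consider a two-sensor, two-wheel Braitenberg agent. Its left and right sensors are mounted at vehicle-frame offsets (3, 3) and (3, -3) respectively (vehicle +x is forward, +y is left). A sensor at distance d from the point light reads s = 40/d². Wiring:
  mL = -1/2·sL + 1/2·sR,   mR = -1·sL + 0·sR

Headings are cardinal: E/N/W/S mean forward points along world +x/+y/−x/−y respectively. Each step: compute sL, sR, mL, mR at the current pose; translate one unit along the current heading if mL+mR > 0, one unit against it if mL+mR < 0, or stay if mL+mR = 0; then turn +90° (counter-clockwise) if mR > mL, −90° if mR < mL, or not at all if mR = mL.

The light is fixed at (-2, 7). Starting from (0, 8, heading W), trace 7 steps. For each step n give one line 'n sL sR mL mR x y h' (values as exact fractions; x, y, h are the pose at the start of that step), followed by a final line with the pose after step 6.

n=0: pose=(0,8,W); sL=8, sR=40/17; mL=-48/17, mR=-8; mL+mR=-184/17 → advance -1; mR−mL=-88/17 → turn -1·90°
n=1: pose=(1,8,N); sL=5/2, sR=10/13; mL=-45/52, mR=-5/2; mL+mR=-175/52 → advance -1; mR−mL=-85/52 → turn -1·90°
n=2: pose=(1,7,E); sL=8/9, sR=8/9; mL=0, mR=-8/9; mL+mR=-8/9 → advance -1; mR−mL=-8/9 → turn -1·90°
n=3: pose=(0,7,S); sL=20/17, sR=4; mL=24/17, mR=-20/17; mL+mR=4/17 → advance +1; mR−mL=-44/17 → turn -1·90°
n=4: pose=(0,6,W); sL=40/17, sR=8; mL=48/17, mR=-40/17; mL+mR=8/17 → advance +1; mR−mL=-88/17 → turn -1·90°
n=5: pose=(-1,6,N); sL=5, sR=2; mL=-3/2, mR=-5; mL+mR=-13/2 → advance -1; mR−mL=-7/2 → turn -1·90°
n=6: pose=(-1,5,E); sL=40/17, sR=40/41; mL=-480/697, mR=-40/17; mL+mR=-2120/697 → advance -1; mR−mL=-1160/697 → turn -1·90°

0 8 40/17 -48/17 -8 0 8 W
1 5/2 10/13 -45/52 -5/2 1 8 N
2 8/9 8/9 0 -8/9 1 7 E
3 20/17 4 24/17 -20/17 0 7 S
4 40/17 8 48/17 -40/17 0 6 W
5 5 2 -3/2 -5 -1 6 N
6 40/17 40/41 -480/697 -40/17 -1 5 E
final -2 5 S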